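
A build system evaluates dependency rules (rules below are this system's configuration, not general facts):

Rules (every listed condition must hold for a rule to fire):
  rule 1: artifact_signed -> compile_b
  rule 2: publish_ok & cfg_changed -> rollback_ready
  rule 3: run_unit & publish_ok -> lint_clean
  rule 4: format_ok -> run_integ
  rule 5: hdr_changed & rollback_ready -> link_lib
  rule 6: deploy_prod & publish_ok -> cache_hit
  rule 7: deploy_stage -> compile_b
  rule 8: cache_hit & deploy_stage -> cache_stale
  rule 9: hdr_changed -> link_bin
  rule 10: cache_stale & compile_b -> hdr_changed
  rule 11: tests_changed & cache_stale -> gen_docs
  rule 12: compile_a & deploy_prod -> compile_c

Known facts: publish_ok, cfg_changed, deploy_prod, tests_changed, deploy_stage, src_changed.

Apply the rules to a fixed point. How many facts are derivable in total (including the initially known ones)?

14

Round 1 fires rule 2, rule 6, rule 7, giving rollback_ready, cache_hit, compile_b.
Round 2 fires rule 8, giving cache_stale.
Round 3 fires rule 10, rule 11, giving hdr_changed, gen_docs.
Round 4 fires rule 5, rule 9, giving link_lib, link_bin.
Closure: {cache_hit, cache_stale, cfg_changed, compile_b, deploy_prod, deploy_stage, gen_docs, hdr_changed, link_bin, link_lib, publish_ok, rollback_ready, src_changed, tests_changed} — 14 facts.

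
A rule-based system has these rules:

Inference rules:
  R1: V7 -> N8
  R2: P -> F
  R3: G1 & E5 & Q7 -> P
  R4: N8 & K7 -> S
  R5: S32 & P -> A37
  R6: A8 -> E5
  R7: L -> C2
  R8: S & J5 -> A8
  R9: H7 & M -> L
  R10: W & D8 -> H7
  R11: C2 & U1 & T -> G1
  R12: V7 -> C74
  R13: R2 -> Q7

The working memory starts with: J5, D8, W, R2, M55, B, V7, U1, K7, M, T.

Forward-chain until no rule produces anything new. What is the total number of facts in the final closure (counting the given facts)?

23

Round 1: R1 [V7 -> N8]; R10 [W & D8 -> H7]; R12 [V7 -> C74]; R13 [R2 -> Q7]. Adds N8, H7, C74, Q7.
Round 2: R4 [N8 & K7 -> S]; R9 [H7 & M -> L]. Adds S, L.
Round 3: R7 [L -> C2]; R8 [S & J5 -> A8]. Adds C2, A8.
Round 4: R6 [A8 -> E5]; R11 [C2 & U1 & T -> G1]. Adds E5, G1.
Round 5: R3 [G1 & E5 & Q7 -> P]. Adds P.
Round 6: R2 [P -> F]. Adds F.
Closure: {A8, B, C2, C74, D8, E5, F, G1, H7, J5, K7, L, M, M55, N8, P, Q7, R2, S, T, U1, V7, W} — 23 facts.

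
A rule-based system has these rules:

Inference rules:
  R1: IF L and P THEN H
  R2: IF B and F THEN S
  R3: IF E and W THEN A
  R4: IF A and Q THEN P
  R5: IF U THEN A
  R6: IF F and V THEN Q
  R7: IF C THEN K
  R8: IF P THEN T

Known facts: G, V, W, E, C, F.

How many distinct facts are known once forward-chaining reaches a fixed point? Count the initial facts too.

Round 1 fires R3, R6, R7, giving A, Q, K.
Round 2 fires R4, giving P.
Round 3 fires R8, giving T.
Closure: {A, C, E, F, G, K, P, Q, T, V, W} — 11 facts.

11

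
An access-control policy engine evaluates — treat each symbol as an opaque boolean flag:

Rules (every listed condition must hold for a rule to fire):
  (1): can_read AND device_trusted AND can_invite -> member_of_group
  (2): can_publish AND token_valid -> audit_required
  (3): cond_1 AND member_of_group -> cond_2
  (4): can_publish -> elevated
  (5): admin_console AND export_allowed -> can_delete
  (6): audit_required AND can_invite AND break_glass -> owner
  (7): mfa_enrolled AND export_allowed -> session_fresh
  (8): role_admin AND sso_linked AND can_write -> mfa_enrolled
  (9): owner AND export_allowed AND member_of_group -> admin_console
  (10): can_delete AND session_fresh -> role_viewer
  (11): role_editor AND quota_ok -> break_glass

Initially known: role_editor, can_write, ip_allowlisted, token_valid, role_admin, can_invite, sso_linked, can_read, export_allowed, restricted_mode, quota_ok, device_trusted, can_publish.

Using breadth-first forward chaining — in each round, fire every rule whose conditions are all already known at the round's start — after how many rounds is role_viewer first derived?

5

[1] (1) [can_read AND device_trusted AND can_invite -> member_of_group]; (2) [can_publish AND token_valid -> audit_required]; (4) [can_publish -> elevated]; (8) [role_admin AND sso_linked AND can_write -> mfa_enrolled]; (11) [role_editor AND quota_ok -> break_glass]. ⇒ new: member_of_group, audit_required, elevated, mfa_enrolled, break_glass.
[2] (6) [audit_required AND can_invite AND break_glass -> owner]; (7) [mfa_enrolled AND export_allowed -> session_fresh]. ⇒ new: owner, session_fresh.
[3] (9) [owner AND export_allowed AND member_of_group -> admin_console]. ⇒ new: admin_console.
[4] (5) [admin_console AND export_allowed -> can_delete]. ⇒ new: can_delete.
[5] (10) [can_delete AND session_fresh -> role_viewer]. ⇒ new: role_viewer.
role_viewer first appears in round 5.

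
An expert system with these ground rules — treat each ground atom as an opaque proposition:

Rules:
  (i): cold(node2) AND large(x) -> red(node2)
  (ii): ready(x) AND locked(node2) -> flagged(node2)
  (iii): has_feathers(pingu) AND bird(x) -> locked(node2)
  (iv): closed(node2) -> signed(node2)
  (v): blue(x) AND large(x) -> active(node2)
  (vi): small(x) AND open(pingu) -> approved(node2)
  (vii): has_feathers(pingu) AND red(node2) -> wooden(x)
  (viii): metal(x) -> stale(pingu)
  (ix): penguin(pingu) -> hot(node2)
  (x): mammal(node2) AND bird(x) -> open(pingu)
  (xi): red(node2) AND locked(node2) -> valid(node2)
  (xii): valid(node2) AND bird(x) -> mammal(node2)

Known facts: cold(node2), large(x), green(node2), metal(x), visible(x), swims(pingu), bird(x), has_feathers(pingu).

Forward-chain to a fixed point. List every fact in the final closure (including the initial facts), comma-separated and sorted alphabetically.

[1] (i) [cold(node2) AND large(x) -> red(node2)]; (iii) [has_feathers(pingu) AND bird(x) -> locked(node2)]; (viii) [metal(x) -> stale(pingu)]. ⇒ new: red(node2), locked(node2), stale(pingu).
[2] (vii) [has_feathers(pingu) AND red(node2) -> wooden(x)]; (xi) [red(node2) AND locked(node2) -> valid(node2)]. ⇒ new: wooden(x), valid(node2).
[3] (xii) [valid(node2) AND bird(x) -> mammal(node2)]. ⇒ new: mammal(node2).
[4] (x) [mammal(node2) AND bird(x) -> open(pingu)]. ⇒ new: open(pingu).

bird(x), cold(node2), green(node2), has_feathers(pingu), large(x), locked(node2), mammal(node2), metal(x), open(pingu), red(node2), stale(pingu), swims(pingu), valid(node2), visible(x), wooden(x)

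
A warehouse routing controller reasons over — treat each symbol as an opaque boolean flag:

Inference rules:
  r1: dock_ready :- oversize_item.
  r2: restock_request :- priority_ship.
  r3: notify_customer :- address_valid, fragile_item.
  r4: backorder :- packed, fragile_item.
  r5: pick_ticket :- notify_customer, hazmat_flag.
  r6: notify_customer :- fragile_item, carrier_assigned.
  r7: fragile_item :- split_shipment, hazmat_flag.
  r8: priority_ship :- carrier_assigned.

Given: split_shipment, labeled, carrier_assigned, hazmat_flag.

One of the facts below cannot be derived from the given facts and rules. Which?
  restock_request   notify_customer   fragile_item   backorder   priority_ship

backorder

Round 1 — r7, r8, derive fragile_item, priority_ship.
Round 2 — r2, r6, derive restock_request, notify_customer.
Round 3 — r5, derive pick_ticket.
Derived: priority_ship (round 1), notify_customer (round 2), fragile_item (round 1), restock_request (round 2). backorder never appears in any round.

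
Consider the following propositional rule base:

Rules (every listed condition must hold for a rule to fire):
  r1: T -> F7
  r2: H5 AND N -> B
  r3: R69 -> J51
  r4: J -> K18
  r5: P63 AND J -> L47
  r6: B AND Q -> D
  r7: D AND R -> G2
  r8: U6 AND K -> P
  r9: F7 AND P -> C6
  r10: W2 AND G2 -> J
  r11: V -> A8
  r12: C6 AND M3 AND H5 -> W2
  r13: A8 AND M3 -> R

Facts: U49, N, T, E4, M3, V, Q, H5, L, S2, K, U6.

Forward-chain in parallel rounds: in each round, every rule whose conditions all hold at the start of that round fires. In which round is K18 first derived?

Round 1: r1 [T -> F7]; r2 [H5 AND N -> B]; r8 [U6 AND K -> P]; r11 [V -> A8]. New: F7, B, P, A8.
Round 2: r6 [B AND Q -> D]; r9 [F7 AND P -> C6]; r13 [A8 AND M3 -> R]. New: D, C6, R.
Round 3: r7 [D AND R -> G2]; r12 [C6 AND M3 AND H5 -> W2]. New: G2, W2.
Round 4: r10 [W2 AND G2 -> J]. New: J.
Round 5: r4 [J -> K18]. New: K18.
K18 first appears in round 5.

5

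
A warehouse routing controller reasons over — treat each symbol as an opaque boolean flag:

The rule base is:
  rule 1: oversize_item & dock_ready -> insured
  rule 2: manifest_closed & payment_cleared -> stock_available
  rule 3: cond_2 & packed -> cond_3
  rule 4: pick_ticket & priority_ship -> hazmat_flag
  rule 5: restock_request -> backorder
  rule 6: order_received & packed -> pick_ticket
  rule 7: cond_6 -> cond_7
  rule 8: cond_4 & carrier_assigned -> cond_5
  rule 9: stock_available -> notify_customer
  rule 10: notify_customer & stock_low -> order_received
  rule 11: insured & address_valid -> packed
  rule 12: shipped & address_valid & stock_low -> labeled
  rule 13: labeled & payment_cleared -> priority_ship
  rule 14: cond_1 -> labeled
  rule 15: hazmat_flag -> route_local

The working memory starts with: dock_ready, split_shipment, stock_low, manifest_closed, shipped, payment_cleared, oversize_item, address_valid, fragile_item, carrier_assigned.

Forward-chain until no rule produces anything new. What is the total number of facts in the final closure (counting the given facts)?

[1] rule 1 [oversize_item & dock_ready -> insured]; rule 2 [manifest_closed & payment_cleared -> stock_available]; rule 12 [shipped & address_valid & stock_low -> labeled]. ⇒ new: insured, stock_available, labeled.
[2] rule 9 [stock_available -> notify_customer]; rule 11 [insured & address_valid -> packed]; rule 13 [labeled & payment_cleared -> priority_ship]. ⇒ new: notify_customer, packed, priority_ship.
[3] rule 10 [notify_customer & stock_low -> order_received]. ⇒ new: order_received.
[4] rule 6 [order_received & packed -> pick_ticket]. ⇒ new: pick_ticket.
[5] rule 4 [pick_ticket & priority_ship -> hazmat_flag]. ⇒ new: hazmat_flag.
[6] rule 15 [hazmat_flag -> route_local]. ⇒ new: route_local.
Closure: {address_valid, carrier_assigned, dock_ready, fragile_item, hazmat_flag, insured, labeled, manifest_closed, notify_customer, order_received, oversize_item, packed, payment_cleared, pick_ticket, priority_ship, route_local, shipped, split_shipment, stock_available, stock_low} — 20 facts.

20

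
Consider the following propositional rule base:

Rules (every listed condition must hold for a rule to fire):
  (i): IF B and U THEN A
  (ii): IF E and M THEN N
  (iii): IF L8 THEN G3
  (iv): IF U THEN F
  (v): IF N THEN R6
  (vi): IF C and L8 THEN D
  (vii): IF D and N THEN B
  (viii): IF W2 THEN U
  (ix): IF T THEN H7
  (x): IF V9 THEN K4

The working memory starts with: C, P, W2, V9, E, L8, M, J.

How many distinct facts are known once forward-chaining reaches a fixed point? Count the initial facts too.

17

Round 1 fires (ii), (iii), (vi), (viii), (x), giving N, G3, D, U, K4.
Round 2 fires (iv), (v), (vii), giving F, R6, B.
Round 3 fires (i), giving A.
Closure: {A, B, C, D, E, F, G3, J, K4, L8, M, N, P, R6, U, V9, W2} — 17 facts.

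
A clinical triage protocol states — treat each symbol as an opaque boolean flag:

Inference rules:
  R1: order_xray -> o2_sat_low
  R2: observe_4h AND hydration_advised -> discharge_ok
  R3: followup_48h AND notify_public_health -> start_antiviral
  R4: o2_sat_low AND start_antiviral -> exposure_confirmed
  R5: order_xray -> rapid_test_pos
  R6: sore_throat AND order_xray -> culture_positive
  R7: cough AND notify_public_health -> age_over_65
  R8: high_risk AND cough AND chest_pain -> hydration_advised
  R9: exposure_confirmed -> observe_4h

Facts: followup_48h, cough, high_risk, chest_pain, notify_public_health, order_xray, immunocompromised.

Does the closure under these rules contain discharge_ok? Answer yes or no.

Round 1 fires R1, R3, R5, R7, R8, giving o2_sat_low, start_antiviral, rapid_test_pos, age_over_65, hydration_advised.
Round 2 fires R4, giving exposure_confirmed.
Round 3 fires R9, giving observe_4h.
Round 4 fires R2, giving discharge_ok.
discharge_ok appears in round 4, so it is derivable.

yes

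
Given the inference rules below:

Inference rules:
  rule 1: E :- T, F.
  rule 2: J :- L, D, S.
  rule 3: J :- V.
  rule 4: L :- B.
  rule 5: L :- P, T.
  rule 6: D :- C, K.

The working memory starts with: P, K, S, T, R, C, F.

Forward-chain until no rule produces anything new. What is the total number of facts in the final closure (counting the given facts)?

11

[1] rule 1 [E :- T, F.]; rule 5 [L :- P, T.]; rule 6 [D :- C, K.]. ⇒ new: E, L, D.
[2] rule 2 [J :- L, D, S.]. ⇒ new: J.
Closure: {C, D, E, F, J, K, L, P, R, S, T} — 11 facts.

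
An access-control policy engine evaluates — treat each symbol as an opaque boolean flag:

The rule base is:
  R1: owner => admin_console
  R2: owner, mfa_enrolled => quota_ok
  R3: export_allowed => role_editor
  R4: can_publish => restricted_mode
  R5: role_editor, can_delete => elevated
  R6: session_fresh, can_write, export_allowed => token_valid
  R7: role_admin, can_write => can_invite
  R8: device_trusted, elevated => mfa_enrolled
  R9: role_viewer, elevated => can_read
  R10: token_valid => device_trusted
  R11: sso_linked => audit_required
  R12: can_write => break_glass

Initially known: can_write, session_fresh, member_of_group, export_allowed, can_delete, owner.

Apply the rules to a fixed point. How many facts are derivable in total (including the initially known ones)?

Round 1: R1 [owner => admin_console]; R3 [export_allowed => role_editor]; R6 [session_fresh, can_write, export_allowed => token_valid]; R12 [can_write => break_glass]. New: admin_console, role_editor, token_valid, break_glass.
Round 2: R5 [role_editor, can_delete => elevated]; R10 [token_valid => device_trusted]. New: elevated, device_trusted.
Round 3: R8 [device_trusted, elevated => mfa_enrolled]. New: mfa_enrolled.
Round 4: R2 [owner, mfa_enrolled => quota_ok]. New: quota_ok.
Closure: {admin_console, break_glass, can_delete, can_write, device_trusted, elevated, export_allowed, member_of_group, mfa_enrolled, owner, quota_ok, role_editor, session_fresh, token_valid} — 14 facts.

14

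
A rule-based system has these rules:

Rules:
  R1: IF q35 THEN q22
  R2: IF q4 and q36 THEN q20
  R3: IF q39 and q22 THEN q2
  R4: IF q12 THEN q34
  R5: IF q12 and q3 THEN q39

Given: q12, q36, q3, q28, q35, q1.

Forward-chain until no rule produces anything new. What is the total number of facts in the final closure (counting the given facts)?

10

Round 1: R1 [IF q35 THEN q22]; R4 [IF q12 THEN q34]; R5 [IF q12 and q3 THEN q39]. New: q22, q34, q39.
Round 2: R3 [IF q39 and q22 THEN q2]. New: q2.
Closure: {q1, q12, q2, q22, q28, q3, q34, q35, q36, q39} — 10 facts.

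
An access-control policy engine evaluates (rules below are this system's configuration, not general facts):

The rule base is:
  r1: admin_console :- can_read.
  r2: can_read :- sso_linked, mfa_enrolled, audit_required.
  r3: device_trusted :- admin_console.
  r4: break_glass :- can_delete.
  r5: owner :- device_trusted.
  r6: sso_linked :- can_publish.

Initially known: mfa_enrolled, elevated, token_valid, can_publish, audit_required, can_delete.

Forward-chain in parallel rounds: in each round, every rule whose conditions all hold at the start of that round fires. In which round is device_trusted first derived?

4

Round 1: r4 [break_glass :- can_delete.]; r6 [sso_linked :- can_publish.]. Adds break_glass, sso_linked.
Round 2: r2 [can_read :- sso_linked, mfa_enrolled, audit_required.]. Adds can_read.
Round 3: r1 [admin_console :- can_read.]. Adds admin_console.
Round 4: r3 [device_trusted :- admin_console.]. Adds device_trusted.
device_trusted first appears in round 4.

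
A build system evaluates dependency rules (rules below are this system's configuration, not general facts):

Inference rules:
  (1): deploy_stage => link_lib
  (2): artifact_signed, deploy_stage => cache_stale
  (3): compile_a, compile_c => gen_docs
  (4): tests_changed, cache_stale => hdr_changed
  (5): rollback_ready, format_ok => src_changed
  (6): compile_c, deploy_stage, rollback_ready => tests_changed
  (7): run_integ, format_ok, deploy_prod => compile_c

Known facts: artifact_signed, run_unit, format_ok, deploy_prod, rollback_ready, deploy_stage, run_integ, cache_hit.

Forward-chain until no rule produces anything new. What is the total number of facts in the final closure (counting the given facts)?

Round 1: (1) [deploy_stage => link_lib]; (2) [artifact_signed, deploy_stage => cache_stale]; (5) [rollback_ready, format_ok => src_changed]; (7) [run_integ, format_ok, deploy_prod => compile_c]. Adds link_lib, cache_stale, src_changed, compile_c.
Round 2: (6) [compile_c, deploy_stage, rollback_ready => tests_changed]. Adds tests_changed.
Round 3: (4) [tests_changed, cache_stale => hdr_changed]. Adds hdr_changed.
Closure: {artifact_signed, cache_hit, cache_stale, compile_c, deploy_prod, deploy_stage, format_ok, hdr_changed, link_lib, rollback_ready, run_integ, run_unit, src_changed, tests_changed} — 14 facts.

14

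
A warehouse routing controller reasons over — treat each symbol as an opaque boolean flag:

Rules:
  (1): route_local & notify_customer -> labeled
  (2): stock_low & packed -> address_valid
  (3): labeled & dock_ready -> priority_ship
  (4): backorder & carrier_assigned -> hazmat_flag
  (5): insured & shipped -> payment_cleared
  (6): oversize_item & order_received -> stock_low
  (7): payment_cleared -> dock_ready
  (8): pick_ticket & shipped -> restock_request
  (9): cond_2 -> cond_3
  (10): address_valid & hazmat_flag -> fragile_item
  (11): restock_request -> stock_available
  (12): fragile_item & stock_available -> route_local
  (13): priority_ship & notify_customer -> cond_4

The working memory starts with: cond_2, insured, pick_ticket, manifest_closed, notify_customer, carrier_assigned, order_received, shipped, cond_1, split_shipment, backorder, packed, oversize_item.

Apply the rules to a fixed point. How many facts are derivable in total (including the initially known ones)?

Round 1: (4) [backorder & carrier_assigned -> hazmat_flag]; (5) [insured & shipped -> payment_cleared]; (6) [oversize_item & order_received -> stock_low]; (8) [pick_ticket & shipped -> restock_request]; (9) [cond_2 -> cond_3]. Adds hazmat_flag, payment_cleared, stock_low, restock_request, cond_3.
Round 2: (2) [stock_low & packed -> address_valid]; (7) [payment_cleared -> dock_ready]; (11) [restock_request -> stock_available]. Adds address_valid, dock_ready, stock_available.
Round 3: (10) [address_valid & hazmat_flag -> fragile_item]. Adds fragile_item.
Round 4: (12) [fragile_item & stock_available -> route_local]. Adds route_local.
Round 5: (1) [route_local & notify_customer -> labeled]. Adds labeled.
Round 6: (3) [labeled & dock_ready -> priority_ship]. Adds priority_ship.
Round 7: (13) [priority_ship & notify_customer -> cond_4]. Adds cond_4.
Closure: {address_valid, backorder, carrier_assigned, cond_1, cond_2, cond_3, cond_4, dock_ready, fragile_item, hazmat_flag, insured, labeled, manifest_closed, notify_customer, order_received, oversize_item, packed, payment_cleared, pick_ticket, priority_ship, restock_request, route_local, shipped, split_shipment, stock_available, stock_low} — 26 facts.

26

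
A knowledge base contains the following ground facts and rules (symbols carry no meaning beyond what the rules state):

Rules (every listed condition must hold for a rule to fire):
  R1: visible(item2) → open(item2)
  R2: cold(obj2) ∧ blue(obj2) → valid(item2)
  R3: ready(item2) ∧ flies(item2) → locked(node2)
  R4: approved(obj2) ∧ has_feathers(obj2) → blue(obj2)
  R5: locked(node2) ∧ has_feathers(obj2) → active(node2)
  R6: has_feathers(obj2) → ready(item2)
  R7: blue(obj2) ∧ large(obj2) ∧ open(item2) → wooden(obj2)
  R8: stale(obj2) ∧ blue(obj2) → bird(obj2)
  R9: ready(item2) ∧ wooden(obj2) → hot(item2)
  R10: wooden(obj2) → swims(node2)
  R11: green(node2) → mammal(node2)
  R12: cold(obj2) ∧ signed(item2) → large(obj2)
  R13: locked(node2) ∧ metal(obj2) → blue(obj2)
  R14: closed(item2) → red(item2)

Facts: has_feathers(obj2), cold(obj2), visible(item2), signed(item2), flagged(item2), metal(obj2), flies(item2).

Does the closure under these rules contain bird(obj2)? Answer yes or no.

no

Round 1: R1 [visible(item2) → open(item2)]; R6 [has_feathers(obj2) → ready(item2)]; R12 [cold(obj2) ∧ signed(item2) → large(obj2)]. Adds open(item2), ready(item2), large(obj2).
Round 2: R3 [ready(item2) ∧ flies(item2) → locked(node2)]. Adds locked(node2).
Round 3: R5 [locked(node2) ∧ has_feathers(obj2) → active(node2)]; R13 [locked(node2) ∧ metal(obj2) → blue(obj2)]. Adds active(node2), blue(obj2).
Round 4: R2 [cold(obj2) ∧ blue(obj2) → valid(item2)]; R7 [blue(obj2) ∧ large(obj2) ∧ open(item2) → wooden(obj2)]. Adds valid(item2), wooden(obj2).
Round 5: R9 [ready(item2) ∧ wooden(obj2) → hot(item2)]; R10 [wooden(obj2) → swims(node2)]. Adds hot(item2), swims(node2).
Fixed point reached. bird(obj2) is concluded only by R8; R8 needs stale(obj2) (never derived).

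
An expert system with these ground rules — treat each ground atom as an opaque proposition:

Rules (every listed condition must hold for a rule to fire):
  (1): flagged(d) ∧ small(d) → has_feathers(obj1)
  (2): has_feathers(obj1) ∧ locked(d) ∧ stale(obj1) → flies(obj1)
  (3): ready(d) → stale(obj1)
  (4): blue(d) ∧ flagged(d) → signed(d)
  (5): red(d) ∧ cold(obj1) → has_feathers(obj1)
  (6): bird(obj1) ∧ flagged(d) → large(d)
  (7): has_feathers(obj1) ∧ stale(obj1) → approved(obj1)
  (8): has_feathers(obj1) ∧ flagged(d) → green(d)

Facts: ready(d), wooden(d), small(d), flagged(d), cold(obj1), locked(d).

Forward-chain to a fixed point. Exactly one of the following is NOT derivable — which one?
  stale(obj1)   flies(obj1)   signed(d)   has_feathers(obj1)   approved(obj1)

signed(d)

Round 1: (1) [flagged(d) ∧ small(d) → has_feathers(obj1)]; (3) [ready(d) → stale(obj1)]. Adds has_feathers(obj1), stale(obj1).
Round 2: (2) [has_feathers(obj1) ∧ locked(d) ∧ stale(obj1) → flies(obj1)]; (7) [has_feathers(obj1) ∧ stale(obj1) → approved(obj1)]; (8) [has_feathers(obj1) ∧ flagged(d) → green(d)]. Adds flies(obj1), approved(obj1), green(d).
Derived: stale(obj1) (round 1), has_feathers(obj1) (round 1), flies(obj1) (round 2), approved(obj1) (round 2). signed(d) never appears in any round.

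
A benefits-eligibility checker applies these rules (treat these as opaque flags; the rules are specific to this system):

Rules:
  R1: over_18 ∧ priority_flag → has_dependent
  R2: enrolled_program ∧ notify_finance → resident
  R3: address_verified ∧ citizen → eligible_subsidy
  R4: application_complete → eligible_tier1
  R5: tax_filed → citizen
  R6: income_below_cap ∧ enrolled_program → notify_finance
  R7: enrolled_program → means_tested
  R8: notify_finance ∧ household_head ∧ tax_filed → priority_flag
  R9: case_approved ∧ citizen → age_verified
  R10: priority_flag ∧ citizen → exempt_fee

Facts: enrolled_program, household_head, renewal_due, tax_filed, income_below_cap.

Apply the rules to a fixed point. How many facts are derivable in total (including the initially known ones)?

Round 1: R5 [tax_filed → citizen]; R6 [income_below_cap ∧ enrolled_program → notify_finance]; R7 [enrolled_program → means_tested]. New: citizen, notify_finance, means_tested.
Round 2: R2 [enrolled_program ∧ notify_finance → resident]; R8 [notify_finance ∧ household_head ∧ tax_filed → priority_flag]. New: resident, priority_flag.
Round 3: R10 [priority_flag ∧ citizen → exempt_fee]. New: exempt_fee.
Closure: {citizen, enrolled_program, exempt_fee, household_head, income_below_cap, means_tested, notify_finance, priority_flag, renewal_due, resident, tax_filed} — 11 facts.

11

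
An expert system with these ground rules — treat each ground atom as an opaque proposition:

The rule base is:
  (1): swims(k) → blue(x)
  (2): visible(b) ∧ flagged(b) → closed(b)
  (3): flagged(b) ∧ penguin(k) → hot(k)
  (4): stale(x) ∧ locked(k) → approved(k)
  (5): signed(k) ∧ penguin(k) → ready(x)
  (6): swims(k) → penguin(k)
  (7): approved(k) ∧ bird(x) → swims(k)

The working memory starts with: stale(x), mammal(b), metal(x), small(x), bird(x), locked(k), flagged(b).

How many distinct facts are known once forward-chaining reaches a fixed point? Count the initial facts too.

Round 1 fires (4), giving approved(k).
Round 2 fires (7), giving swims(k).
Round 3 fires (1), (6), giving blue(x), penguin(k).
Round 4 fires (3), giving hot(k).
Closure: {approved(k), bird(x), blue(x), flagged(b), hot(k), locked(k), mammal(b), metal(x), penguin(k), small(x), stale(x), swims(k)} — 12 facts.

12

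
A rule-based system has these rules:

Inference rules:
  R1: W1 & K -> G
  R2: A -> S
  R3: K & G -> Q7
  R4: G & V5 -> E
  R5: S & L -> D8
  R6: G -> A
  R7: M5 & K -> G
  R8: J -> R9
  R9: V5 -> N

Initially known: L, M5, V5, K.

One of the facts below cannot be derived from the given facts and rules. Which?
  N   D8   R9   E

Round 1: R7 [M5 & K -> G]; R9 [V5 -> N]. Adds G, N.
Round 2: R3 [K & G -> Q7]; R4 [G & V5 -> E]; R6 [G -> A]. Adds Q7, E, A.
Round 3: R2 [A -> S]. Adds S.
Round 4: R5 [S & L -> D8]. Adds D8.
Derived: N (round 1), E (round 2), D8 (round 4). R9 never appears in any round.

R9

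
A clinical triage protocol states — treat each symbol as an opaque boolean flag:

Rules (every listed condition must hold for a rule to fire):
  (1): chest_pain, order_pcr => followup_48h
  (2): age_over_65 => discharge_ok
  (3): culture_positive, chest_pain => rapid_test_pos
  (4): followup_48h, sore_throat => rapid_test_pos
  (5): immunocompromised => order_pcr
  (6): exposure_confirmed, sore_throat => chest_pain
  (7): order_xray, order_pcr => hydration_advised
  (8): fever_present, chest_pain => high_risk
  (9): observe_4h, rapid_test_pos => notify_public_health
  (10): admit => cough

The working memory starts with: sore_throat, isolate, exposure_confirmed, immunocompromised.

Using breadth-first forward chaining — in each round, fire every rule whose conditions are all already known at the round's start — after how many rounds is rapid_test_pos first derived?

3

Round 1 — (5), (6), derive order_pcr, chest_pain.
Round 2 — (1), derive followup_48h.
Round 3 — (4), derive rapid_test_pos.
rapid_test_pos first appears in round 3.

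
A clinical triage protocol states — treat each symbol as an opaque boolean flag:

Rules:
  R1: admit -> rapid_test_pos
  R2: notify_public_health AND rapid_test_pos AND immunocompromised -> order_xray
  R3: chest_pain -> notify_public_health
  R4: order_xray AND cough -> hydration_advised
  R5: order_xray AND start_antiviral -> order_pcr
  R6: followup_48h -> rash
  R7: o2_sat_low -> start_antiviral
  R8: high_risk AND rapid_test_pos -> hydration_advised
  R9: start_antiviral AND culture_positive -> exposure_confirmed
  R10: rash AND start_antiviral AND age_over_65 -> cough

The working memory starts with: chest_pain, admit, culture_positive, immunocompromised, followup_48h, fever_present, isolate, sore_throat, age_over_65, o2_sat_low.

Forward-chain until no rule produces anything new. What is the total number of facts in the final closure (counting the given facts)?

Round 1 — R1, R3, R6, R7, derive rapid_test_pos, notify_public_health, rash, start_antiviral.
Round 2 — R2, R9, R10, derive order_xray, exposure_confirmed, cough.
Round 3 — R4, R5, derive hydration_advised, order_pcr.
Closure: {admit, age_over_65, chest_pain, cough, culture_positive, exposure_confirmed, fever_present, followup_48h, hydration_advised, immunocompromised, isolate, notify_public_health, o2_sat_low, order_pcr, order_xray, rapid_test_pos, rash, sore_throat, start_antiviral} — 19 facts.

19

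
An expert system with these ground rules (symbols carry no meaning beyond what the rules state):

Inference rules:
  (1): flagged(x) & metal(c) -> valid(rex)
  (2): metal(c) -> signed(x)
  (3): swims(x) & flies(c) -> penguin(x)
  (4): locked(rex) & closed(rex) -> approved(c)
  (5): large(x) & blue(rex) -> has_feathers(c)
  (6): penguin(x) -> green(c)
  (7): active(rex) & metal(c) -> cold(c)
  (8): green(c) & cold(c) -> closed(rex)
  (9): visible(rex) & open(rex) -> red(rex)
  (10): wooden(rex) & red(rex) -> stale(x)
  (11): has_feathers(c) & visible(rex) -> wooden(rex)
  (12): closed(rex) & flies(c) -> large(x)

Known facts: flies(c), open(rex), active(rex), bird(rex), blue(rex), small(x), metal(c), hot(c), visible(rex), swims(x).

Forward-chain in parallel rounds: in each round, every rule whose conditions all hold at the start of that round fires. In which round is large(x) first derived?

4

Round 1 fires (2), (3), (7), (9), giving signed(x), penguin(x), cold(c), red(rex).
Round 2 fires (6), giving green(c).
Round 3 fires (8), giving closed(rex).
Round 4 fires (12), giving large(x).
large(x) first appears in round 4.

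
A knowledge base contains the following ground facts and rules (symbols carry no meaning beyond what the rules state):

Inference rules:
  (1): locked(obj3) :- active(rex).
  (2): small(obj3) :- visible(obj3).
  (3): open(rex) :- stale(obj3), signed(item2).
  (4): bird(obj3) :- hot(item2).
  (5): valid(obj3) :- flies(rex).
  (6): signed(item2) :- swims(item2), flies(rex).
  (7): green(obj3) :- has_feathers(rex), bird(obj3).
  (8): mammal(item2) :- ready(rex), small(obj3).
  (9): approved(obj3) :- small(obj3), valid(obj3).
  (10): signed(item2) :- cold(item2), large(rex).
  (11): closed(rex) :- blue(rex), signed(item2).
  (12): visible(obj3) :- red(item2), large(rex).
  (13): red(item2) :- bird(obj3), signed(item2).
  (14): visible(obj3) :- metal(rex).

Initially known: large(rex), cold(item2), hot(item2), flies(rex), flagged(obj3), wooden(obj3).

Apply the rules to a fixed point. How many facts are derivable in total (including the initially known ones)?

[1] (4) [bird(obj3) :- hot(item2).]; (5) [valid(obj3) :- flies(rex).]; (10) [signed(item2) :- cold(item2), large(rex).]. ⇒ new: bird(obj3), valid(obj3), signed(item2).
[2] (13) [red(item2) :- bird(obj3), signed(item2).]. ⇒ new: red(item2).
[3] (12) [visible(obj3) :- red(item2), large(rex).]. ⇒ new: visible(obj3).
[4] (2) [small(obj3) :- visible(obj3).]. ⇒ new: small(obj3).
[5] (9) [approved(obj3) :- small(obj3), valid(obj3).]. ⇒ new: approved(obj3).
Closure: {approved(obj3), bird(obj3), cold(item2), flagged(obj3), flies(rex), hot(item2), large(rex), red(item2), signed(item2), small(obj3), valid(obj3), visible(obj3), wooden(obj3)} — 13 facts.

13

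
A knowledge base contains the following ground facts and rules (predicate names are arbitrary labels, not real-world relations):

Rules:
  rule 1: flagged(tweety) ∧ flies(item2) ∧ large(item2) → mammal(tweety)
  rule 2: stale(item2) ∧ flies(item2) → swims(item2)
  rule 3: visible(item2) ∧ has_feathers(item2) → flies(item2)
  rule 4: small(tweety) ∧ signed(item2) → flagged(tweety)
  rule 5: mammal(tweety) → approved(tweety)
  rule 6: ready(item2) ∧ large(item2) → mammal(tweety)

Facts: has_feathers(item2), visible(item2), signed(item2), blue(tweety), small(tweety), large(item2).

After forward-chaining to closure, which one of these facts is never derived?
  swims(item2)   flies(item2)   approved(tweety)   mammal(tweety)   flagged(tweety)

swims(item2)

[1] rule 3 [visible(item2) ∧ has_feathers(item2) → flies(item2)]; rule 4 [small(tweety) ∧ signed(item2) → flagged(tweety)]. ⇒ new: flies(item2), flagged(tweety).
[2] rule 1 [flagged(tweety) ∧ flies(item2) ∧ large(item2) → mammal(tweety)]. ⇒ new: mammal(tweety).
[3] rule 5 [mammal(tweety) → approved(tweety)]. ⇒ new: approved(tweety).
Derived: flagged(tweety) (round 1), flies(item2) (round 1), approved(tweety) (round 3), mammal(tweety) (round 2). swims(item2) never appears in any round.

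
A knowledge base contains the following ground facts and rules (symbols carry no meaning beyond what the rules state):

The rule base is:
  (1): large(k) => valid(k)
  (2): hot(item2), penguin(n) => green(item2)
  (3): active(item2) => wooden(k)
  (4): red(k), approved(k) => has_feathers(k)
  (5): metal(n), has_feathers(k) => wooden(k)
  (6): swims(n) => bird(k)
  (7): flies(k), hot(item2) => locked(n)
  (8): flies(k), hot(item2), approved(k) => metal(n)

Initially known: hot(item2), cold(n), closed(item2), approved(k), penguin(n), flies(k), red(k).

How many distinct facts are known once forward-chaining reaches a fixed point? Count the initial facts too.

Round 1 — (2), (4), (7), (8), derive green(item2), has_feathers(k), locked(n), metal(n).
Round 2 — (5), derive wooden(k).
Closure: {approved(k), closed(item2), cold(n), flies(k), green(item2), has_feathers(k), hot(item2), locked(n), metal(n), penguin(n), red(k), wooden(k)} — 12 facts.

12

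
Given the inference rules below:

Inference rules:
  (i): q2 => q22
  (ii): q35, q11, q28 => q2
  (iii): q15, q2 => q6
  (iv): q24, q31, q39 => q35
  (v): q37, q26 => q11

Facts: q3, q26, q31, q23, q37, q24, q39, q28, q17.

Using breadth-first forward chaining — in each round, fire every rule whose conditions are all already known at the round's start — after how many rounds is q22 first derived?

Round 1: (iv) [q24, q31, q39 => q35]; (v) [q37, q26 => q11]. New: q35, q11.
Round 2: (ii) [q35, q11, q28 => q2]. New: q2.
Round 3: (i) [q2 => q22]. New: q22.
q22 first appears in round 3.

3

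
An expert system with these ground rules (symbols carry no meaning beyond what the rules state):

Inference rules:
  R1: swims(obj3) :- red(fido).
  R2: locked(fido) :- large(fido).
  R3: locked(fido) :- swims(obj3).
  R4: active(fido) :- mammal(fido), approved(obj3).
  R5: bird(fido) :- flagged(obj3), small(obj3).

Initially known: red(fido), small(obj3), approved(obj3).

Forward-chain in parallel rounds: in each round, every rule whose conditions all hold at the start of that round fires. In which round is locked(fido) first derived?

2

[1] R1 [swims(obj3) :- red(fido).]. ⇒ new: swims(obj3).
[2] R3 [locked(fido) :- swims(obj3).]. ⇒ new: locked(fido).
locked(fido) first appears in round 2.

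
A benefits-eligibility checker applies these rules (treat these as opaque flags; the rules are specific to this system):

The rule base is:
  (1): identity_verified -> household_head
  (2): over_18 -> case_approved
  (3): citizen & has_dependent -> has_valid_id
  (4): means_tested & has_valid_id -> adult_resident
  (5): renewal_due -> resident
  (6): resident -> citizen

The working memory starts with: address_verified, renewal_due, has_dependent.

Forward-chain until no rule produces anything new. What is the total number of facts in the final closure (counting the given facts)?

Round 1: (5) [renewal_due -> resident]. Adds resident.
Round 2: (6) [resident -> citizen]. Adds citizen.
Round 3: (3) [citizen & has_dependent -> has_valid_id]. Adds has_valid_id.
Closure: {address_verified, citizen, has_dependent, has_valid_id, renewal_due, resident} — 6 facts.

6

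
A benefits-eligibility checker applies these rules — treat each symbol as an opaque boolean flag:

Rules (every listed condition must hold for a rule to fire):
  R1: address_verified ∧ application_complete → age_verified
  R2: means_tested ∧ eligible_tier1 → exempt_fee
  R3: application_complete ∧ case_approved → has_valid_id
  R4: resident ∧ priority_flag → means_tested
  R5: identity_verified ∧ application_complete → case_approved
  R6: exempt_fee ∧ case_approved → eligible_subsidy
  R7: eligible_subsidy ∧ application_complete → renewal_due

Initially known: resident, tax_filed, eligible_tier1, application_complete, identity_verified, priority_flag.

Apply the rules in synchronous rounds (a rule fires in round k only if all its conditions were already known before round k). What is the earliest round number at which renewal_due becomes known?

4

Round 1: R4 [resident ∧ priority_flag → means_tested]; R5 [identity_verified ∧ application_complete → case_approved]. Adds means_tested, case_approved.
Round 2: R2 [means_tested ∧ eligible_tier1 → exempt_fee]; R3 [application_complete ∧ case_approved → has_valid_id]. Adds exempt_fee, has_valid_id.
Round 3: R6 [exempt_fee ∧ case_approved → eligible_subsidy]. Adds eligible_subsidy.
Round 4: R7 [eligible_subsidy ∧ application_complete → renewal_due]. Adds renewal_due.
renewal_due first appears in round 4.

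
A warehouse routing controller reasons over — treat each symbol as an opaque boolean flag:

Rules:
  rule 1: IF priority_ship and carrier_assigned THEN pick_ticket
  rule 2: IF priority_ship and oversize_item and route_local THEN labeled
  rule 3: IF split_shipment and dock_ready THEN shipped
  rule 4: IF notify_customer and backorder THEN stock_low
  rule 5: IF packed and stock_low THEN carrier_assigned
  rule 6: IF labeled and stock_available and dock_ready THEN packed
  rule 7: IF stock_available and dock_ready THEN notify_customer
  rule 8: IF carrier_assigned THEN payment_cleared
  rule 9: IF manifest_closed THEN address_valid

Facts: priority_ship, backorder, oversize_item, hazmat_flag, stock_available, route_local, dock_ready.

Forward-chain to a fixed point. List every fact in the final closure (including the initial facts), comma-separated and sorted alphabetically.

Round 1: rule 2 [IF priority_ship and oversize_item and route_local THEN labeled]; rule 7 [IF stock_available and dock_ready THEN notify_customer]. Adds labeled, notify_customer.
Round 2: rule 4 [IF notify_customer and backorder THEN stock_low]; rule 6 [IF labeled and stock_available and dock_ready THEN packed]. Adds stock_low, packed.
Round 3: rule 5 [IF packed and stock_low THEN carrier_assigned]. Adds carrier_assigned.
Round 4: rule 1 [IF priority_ship and carrier_assigned THEN pick_ticket]; rule 8 [IF carrier_assigned THEN payment_cleared]. Adds pick_ticket, payment_cleared.

backorder, carrier_assigned, dock_ready, hazmat_flag, labeled, notify_customer, oversize_item, packed, payment_cleared, pick_ticket, priority_ship, route_local, stock_available, stock_low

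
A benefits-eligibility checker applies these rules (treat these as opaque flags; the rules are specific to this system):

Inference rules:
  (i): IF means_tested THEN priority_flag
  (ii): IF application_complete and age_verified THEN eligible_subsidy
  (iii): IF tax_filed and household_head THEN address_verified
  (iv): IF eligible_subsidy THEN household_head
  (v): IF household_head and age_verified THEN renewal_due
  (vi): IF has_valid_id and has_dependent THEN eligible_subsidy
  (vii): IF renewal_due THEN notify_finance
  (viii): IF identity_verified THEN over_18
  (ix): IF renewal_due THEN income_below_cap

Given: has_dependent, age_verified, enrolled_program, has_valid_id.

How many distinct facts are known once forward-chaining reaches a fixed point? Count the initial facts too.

[1] (vi) [IF has_valid_id and has_dependent THEN eligible_subsidy]. ⇒ new: eligible_subsidy.
[2] (iv) [IF eligible_subsidy THEN household_head]. ⇒ new: household_head.
[3] (v) [IF household_head and age_verified THEN renewal_due]. ⇒ new: renewal_due.
[4] (vii) [IF renewal_due THEN notify_finance]; (ix) [IF renewal_due THEN income_below_cap]. ⇒ new: notify_finance, income_below_cap.
Closure: {age_verified, eligible_subsidy, enrolled_program, has_dependent, has_valid_id, household_head, income_below_cap, notify_finance, renewal_due} — 9 facts.

9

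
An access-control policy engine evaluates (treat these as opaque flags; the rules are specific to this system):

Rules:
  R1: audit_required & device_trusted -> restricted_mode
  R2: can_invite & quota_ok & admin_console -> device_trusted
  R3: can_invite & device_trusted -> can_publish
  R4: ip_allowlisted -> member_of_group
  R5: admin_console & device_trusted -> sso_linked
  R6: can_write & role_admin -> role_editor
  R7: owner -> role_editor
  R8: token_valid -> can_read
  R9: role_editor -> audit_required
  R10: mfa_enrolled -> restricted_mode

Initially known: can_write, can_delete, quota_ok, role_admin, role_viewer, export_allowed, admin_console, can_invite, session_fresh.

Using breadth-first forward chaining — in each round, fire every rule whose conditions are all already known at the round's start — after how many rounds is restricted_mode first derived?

Round 1 — R2, R6, derive device_trusted, role_editor.
Round 2 — R3, R5, R9, derive can_publish, sso_linked, audit_required.
Round 3 — R1, derive restricted_mode.
restricted_mode first appears in round 3.

3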